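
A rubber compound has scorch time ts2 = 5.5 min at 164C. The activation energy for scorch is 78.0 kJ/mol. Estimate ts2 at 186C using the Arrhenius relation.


Convert temperatures: T1 = 164 + 273.15 = 437.15 K, T2 = 186 + 273.15 = 459.15 K
ts2_new = 5.5 * exp(78000 / 8.314 * (1/459.15 - 1/437.15))
1/T2 - 1/T1 = -1.0961e-04
ts2_new = 1.97 min

1.97 min


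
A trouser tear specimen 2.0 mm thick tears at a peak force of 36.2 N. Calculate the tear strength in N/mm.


Tear strength = force / thickness
= 36.2 / 2.0
= 18.1 N/mm

18.1 N/mm


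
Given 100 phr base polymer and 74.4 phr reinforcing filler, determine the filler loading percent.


Filler % = filler / (rubber + filler) * 100
= 74.4 / (100 + 74.4) * 100
= 74.4 / 174.4 * 100
= 42.66%

42.66%


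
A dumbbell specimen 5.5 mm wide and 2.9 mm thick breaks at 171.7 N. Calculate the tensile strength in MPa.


Area = width * thickness = 5.5 * 2.9 = 15.95 mm^2
TS = force / area = 171.7 / 15.95 = 10.76 MPa

10.76 MPa


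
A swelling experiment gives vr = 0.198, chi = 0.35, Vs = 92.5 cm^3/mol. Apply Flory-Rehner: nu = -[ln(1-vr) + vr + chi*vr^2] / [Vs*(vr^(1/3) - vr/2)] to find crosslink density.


ln(1 - vr) = ln(1 - 0.198) = -0.2206
Numerator = -((-0.2206) + 0.198 + 0.35 * 0.198^2) = 0.0089
Denominator = 92.5 * (0.198^(1/3) - 0.198/2) = 44.7559
nu = 0.0089 / 44.7559 = 1.9942e-04 mol/cm^3

1.9942e-04 mol/cm^3


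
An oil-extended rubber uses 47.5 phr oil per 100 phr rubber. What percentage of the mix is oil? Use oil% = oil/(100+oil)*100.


Oil % = oil / (100 + oil) * 100
= 47.5 / (100 + 47.5) * 100
= 47.5 / 147.5 * 100
= 32.2%

32.2%


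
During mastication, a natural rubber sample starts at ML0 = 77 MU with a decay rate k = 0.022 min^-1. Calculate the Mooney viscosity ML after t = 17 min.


ML = ML0 * exp(-k * t)
ML = 77 * exp(-0.022 * 17)
ML = 77 * 0.6880
ML = 52.97 MU

52.97 MU


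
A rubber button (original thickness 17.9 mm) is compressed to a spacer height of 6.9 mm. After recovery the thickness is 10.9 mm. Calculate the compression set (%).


CS = (t0 - recovered) / (t0 - ts) * 100
= (17.9 - 10.9) / (17.9 - 6.9) * 100
= 7.0 / 11.0 * 100
= 63.6%

63.6%


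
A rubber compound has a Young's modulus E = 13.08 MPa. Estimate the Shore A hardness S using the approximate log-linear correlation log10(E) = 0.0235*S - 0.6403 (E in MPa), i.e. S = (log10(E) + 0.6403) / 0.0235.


log10(E) = 0.0235*S - 0.6403  =>  S = (log10(E) + 0.6403) / 0.0235
log10(13.08) = 1.116608
S = (1.116608 + 0.6403) / 0.0235 = 1.756908 / 0.0235
S = 74.8

Shore A = 74.8


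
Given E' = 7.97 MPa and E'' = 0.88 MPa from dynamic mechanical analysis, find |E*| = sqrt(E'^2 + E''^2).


|E*| = sqrt(E'^2 + E''^2)
= sqrt(7.97^2 + 0.88^2)
= sqrt(63.5209 + 0.7744)
= 8.018 MPa

8.018 MPa


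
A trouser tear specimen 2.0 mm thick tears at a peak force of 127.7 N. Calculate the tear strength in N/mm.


Tear strength = force / thickness
= 127.7 / 2.0
= 63.85 N/mm

63.85 N/mm


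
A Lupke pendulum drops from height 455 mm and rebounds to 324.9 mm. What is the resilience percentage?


Resilience = h_rebound / h_drop * 100
= 324.9 / 455 * 100
= 71.4%

71.4%


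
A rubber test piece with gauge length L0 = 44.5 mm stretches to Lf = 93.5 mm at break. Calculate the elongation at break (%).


Elongation = (Lf - L0) / L0 * 100
= (93.5 - 44.5) / 44.5 * 100
= 49.0 / 44.5 * 100
= 110.1%

110.1%


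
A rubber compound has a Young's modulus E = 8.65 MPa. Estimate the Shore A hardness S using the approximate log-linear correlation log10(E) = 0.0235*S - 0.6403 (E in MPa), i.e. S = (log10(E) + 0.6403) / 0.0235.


log10(E) = 0.0235*S - 0.6403  =>  S = (log10(E) + 0.6403) / 0.0235
log10(8.65) = 0.937016
S = (0.937016 + 0.6403) / 0.0235 = 1.577316 / 0.0235
S = 67.1

Shore A = 67.1


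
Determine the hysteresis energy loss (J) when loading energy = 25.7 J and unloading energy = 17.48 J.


Hysteresis loss = loading - unloading
= 25.7 - 17.48
= 8.22 J

8.22 J


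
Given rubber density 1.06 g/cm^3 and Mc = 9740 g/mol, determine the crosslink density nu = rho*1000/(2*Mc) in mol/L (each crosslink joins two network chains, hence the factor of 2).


nu = rho * 1000 / (2 * Mc)
nu = 1.06 * 1000 / (2 * 9740)
nu = 1060.0 / 19480
nu = 0.0544 mol/L

0.0544 mol/L


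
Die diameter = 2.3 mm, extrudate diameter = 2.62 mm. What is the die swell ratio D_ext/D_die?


Die swell ratio = D_extrudate / D_die
= 2.62 / 2.3
= 1.139

Die swell = 1.139


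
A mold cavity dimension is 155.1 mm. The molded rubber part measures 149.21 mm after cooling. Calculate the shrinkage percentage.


Shrinkage = (mold - part) / mold * 100
= (155.1 - 149.21) / 155.1 * 100
= 5.89 / 155.1 * 100
= 3.8%

3.8%


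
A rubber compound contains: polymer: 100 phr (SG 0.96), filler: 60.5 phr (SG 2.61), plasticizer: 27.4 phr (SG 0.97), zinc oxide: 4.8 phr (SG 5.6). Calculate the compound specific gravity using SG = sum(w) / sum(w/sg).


Sum of weights = 192.7
Volume contributions:
  polymer: 100/0.96 = 104.1667
  filler: 60.5/2.61 = 23.1801
  plasticizer: 27.4/0.97 = 28.2474
  zinc oxide: 4.8/5.6 = 0.8571
Sum of volumes = 156.4513
SG = 192.7 / 156.4513 = 1.232

SG = 1.232


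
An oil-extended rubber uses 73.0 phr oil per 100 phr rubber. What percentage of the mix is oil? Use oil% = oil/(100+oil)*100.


Oil % = oil / (100 + oil) * 100
= 73.0 / (100 + 73.0) * 100
= 73.0 / 173.0 * 100
= 42.2%

42.2%


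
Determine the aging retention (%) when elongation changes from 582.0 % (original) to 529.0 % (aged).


Retention = aged / original * 100
= 529.0 / 582.0 * 100
= 90.9%

90.9%


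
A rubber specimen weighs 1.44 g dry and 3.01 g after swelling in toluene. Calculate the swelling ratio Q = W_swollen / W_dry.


Q = W_swollen / W_dry
Q = 3.01 / 1.44
Q = 2.09

Q = 2.09


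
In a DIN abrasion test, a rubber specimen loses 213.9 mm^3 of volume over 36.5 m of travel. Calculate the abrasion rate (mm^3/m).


Rate = volume_loss / distance
= 213.9 / 36.5
= 5.86 mm^3/m

5.86 mm^3/m


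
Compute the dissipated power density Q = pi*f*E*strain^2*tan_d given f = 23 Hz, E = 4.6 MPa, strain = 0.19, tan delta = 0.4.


Q = pi * f * E * strain^2 * tan_d
= pi * 23 * 4.6 * 0.19^2 * 0.4
= pi * 23 * 4.6 * 0.0361 * 0.4
= 4.7996

Q = 4.7996


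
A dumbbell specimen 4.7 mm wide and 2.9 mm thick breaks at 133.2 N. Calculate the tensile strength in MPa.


Area = width * thickness = 4.7 * 2.9 = 13.63 mm^2
TS = force / area = 133.2 / 13.63 = 9.77 MPa

9.77 MPa


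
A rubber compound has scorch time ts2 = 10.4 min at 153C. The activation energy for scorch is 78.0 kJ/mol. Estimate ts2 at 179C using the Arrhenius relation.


Convert temperatures: T1 = 153 + 273.15 = 426.15 K, T2 = 179 + 273.15 = 452.15 K
ts2_new = 10.4 * exp(78000 / 8.314 * (1/452.15 - 1/426.15))
1/T2 - 1/T1 = -1.3494e-04
ts2_new = 2.93 min

2.93 min


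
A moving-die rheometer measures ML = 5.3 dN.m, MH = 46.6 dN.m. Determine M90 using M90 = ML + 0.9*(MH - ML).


M90 = ML + 0.9 * (MH - ML)
M90 = 5.3 + 0.9 * (46.6 - 5.3)
M90 = 5.3 + 0.9 * 41.3
M90 = 42.47 dN.m

42.47 dN.m


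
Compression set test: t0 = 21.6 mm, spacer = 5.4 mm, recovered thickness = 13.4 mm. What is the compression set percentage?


CS = (t0 - recovered) / (t0 - ts) * 100
= (21.6 - 13.4) / (21.6 - 5.4) * 100
= 8.2 / 16.2 * 100
= 50.6%

50.6%


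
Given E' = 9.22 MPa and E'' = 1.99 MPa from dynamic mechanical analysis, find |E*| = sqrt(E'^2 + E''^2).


|E*| = sqrt(E'^2 + E''^2)
= sqrt(9.22^2 + 1.99^2)
= sqrt(85.0084 + 3.9601)
= 9.432 MPa

9.432 MPa


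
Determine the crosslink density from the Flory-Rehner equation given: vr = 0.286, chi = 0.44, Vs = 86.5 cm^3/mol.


ln(1 - vr) = ln(1 - 0.286) = -0.3369
Numerator = -((-0.3369) + 0.286 + 0.44 * 0.286^2) = 0.0149
Denominator = 86.5 * (0.286^(1/3) - 0.286/2) = 44.6213
nu = 0.0149 / 44.6213 = 3.3352e-04 mol/cm^3

3.3352e-04 mol/cm^3


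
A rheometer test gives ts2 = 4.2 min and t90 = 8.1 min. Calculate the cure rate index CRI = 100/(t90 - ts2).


CRI = 100 / (t90 - ts2)
= 100 / (8.1 - 4.2)
= 100 / 3.9
= 25.64 min^-1

25.64 min^-1


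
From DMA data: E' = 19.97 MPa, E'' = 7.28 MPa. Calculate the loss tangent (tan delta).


tan delta = E'' / E'
= 7.28 / 19.97
= 0.3645

tan delta = 0.3645


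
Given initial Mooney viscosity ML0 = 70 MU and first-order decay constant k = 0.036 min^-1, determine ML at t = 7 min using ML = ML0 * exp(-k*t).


ML = ML0 * exp(-k * t)
ML = 70 * exp(-0.036 * 7)
ML = 70 * 0.7772
ML = 54.41 MU

54.41 MU


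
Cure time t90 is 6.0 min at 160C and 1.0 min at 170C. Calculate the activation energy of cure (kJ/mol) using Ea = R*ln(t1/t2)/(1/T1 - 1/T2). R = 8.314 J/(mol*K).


T1 = 433.15 K, T2 = 443.15 K
1/T1 - 1/T2 = 5.2097e-05
ln(t1/t2) = ln(6.0/1.0) = 1.7918
Ea = 8.314 * 1.7918 / 5.2097e-05 = 285942.5599 J/mol
Ea = 285.94 kJ/mol

285.94 kJ/mol


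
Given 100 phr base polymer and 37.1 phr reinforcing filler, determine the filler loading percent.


Filler % = filler / (rubber + filler) * 100
= 37.1 / (100 + 37.1) * 100
= 37.1 / 137.1 * 100
= 27.06%

27.06%


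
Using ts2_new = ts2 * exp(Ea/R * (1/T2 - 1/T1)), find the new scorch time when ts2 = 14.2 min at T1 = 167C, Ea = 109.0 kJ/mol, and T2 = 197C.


Convert temperatures: T1 = 167 + 273.15 = 440.15 K, T2 = 197 + 273.15 = 470.15 K
ts2_new = 14.2 * exp(109000 / 8.314 * (1/470.15 - 1/440.15))
1/T2 - 1/T1 = -1.4497e-04
ts2_new = 2.12 min

2.12 min


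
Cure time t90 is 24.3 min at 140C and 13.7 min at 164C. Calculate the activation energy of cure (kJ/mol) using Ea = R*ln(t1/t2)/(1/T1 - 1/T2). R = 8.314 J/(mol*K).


T1 = 413.15 K, T2 = 437.15 K
1/T1 - 1/T2 = 1.3288e-04
ln(t1/t2) = ln(24.3/13.7) = 0.5731
Ea = 8.314 * 0.5731 / 1.3288e-04 = 35855.2424 J/mol
Ea = 35.86 kJ/mol

35.86 kJ/mol


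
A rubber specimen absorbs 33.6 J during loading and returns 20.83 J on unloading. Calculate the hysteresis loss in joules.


Hysteresis loss = loading - unloading
= 33.6 - 20.83
= 12.77 J

12.77 J


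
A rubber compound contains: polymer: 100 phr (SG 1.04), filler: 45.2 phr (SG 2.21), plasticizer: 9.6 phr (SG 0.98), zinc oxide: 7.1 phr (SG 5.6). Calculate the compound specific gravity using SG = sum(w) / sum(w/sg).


Sum of weights = 161.9
Volume contributions:
  polymer: 100/1.04 = 96.1538
  filler: 45.2/2.21 = 20.4525
  plasticizer: 9.6/0.98 = 9.7959
  zinc oxide: 7.1/5.6 = 1.2679
Sum of volumes = 127.6701
SG = 161.9 / 127.6701 = 1.268

SG = 1.268


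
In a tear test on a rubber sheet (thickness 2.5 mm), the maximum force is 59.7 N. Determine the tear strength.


Tear strength = force / thickness
= 59.7 / 2.5
= 23.88 N/mm

23.88 N/mm


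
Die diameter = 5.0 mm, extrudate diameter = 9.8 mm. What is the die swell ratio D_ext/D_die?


Die swell ratio = D_extrudate / D_die
= 9.8 / 5.0
= 1.96

Die swell = 1.96


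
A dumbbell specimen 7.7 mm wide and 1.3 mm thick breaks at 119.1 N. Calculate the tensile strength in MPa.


Area = width * thickness = 7.7 * 1.3 = 10.01 mm^2
TS = force / area = 119.1 / 10.01 = 11.9 MPa

11.9 MPa


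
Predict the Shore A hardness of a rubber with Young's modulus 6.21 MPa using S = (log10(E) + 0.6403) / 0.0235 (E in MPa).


log10(E) = 0.0235*S - 0.6403  =>  S = (log10(E) + 0.6403) / 0.0235
log10(6.21) = 0.793092
S = (0.793092 + 0.6403) / 0.0235 = 1.433392 / 0.0235
S = 61.0

Shore A = 61.0


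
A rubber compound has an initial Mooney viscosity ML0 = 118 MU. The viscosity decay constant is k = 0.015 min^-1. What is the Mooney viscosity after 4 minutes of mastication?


ML = ML0 * exp(-k * t)
ML = 118 * exp(-0.015 * 4)
ML = 118 * 0.9418
ML = 111.13 MU

111.13 MU


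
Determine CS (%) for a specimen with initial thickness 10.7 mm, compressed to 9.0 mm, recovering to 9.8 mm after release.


CS = (t0 - recovered) / (t0 - ts) * 100
= (10.7 - 9.8) / (10.7 - 9.0) * 100
= 0.9 / 1.7 * 100
= 52.9%

52.9%


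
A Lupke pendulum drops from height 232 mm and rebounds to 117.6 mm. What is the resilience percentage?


Resilience = h_rebound / h_drop * 100
= 117.6 / 232 * 100
= 50.7%

50.7%


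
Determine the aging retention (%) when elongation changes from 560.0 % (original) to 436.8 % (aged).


Retention = aged / original * 100
= 436.8 / 560.0 * 100
= 78.0%

78.0%


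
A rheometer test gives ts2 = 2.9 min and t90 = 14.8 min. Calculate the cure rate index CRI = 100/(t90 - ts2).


CRI = 100 / (t90 - ts2)
= 100 / (14.8 - 2.9)
= 100 / 11.9
= 8.4 min^-1

8.4 min^-1


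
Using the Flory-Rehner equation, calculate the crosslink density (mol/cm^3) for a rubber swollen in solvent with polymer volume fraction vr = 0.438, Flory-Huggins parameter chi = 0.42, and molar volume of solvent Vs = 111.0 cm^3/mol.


ln(1 - vr) = ln(1 - 0.438) = -0.5763
Numerator = -((-0.5763) + 0.438 + 0.42 * 0.438^2) = 0.0577
Denominator = 111.0 * (0.438^(1/3) - 0.438/2) = 59.9884
nu = 0.0577 / 59.9884 = 9.6150e-04 mol/cm^3

9.6150e-04 mol/cm^3


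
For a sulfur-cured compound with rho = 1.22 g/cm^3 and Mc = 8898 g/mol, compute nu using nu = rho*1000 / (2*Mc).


nu = rho * 1000 / (2 * Mc)
nu = 1.22 * 1000 / (2 * 8898)
nu = 1220.0 / 17796
nu = 0.0686 mol/L

0.0686 mol/L


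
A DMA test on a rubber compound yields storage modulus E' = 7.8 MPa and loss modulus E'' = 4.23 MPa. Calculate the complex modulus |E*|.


|E*| = sqrt(E'^2 + E''^2)
= sqrt(7.8^2 + 4.23^2)
= sqrt(60.8400 + 17.8929)
= 8.873 MPa

8.873 MPa


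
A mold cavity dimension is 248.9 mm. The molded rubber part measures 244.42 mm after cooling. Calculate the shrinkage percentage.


Shrinkage = (mold - part) / mold * 100
= (248.9 - 244.42) / 248.9 * 100
= 4.48 / 248.9 * 100
= 1.8%

1.8%


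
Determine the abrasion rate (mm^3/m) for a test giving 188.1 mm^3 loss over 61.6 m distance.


Rate = volume_loss / distance
= 188.1 / 61.6
= 3.054 mm^3/m

3.054 mm^3/m


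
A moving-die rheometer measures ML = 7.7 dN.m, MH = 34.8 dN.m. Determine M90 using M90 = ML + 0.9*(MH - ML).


M90 = ML + 0.9 * (MH - ML)
M90 = 7.7 + 0.9 * (34.8 - 7.7)
M90 = 7.7 + 0.9 * 27.1
M90 = 32.09 dN.m

32.09 dN.m


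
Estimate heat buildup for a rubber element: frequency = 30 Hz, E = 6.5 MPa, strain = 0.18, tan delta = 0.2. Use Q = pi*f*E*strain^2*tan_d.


Q = pi * f * E * strain^2 * tan_d
= pi * 30 * 6.5 * 0.18^2 * 0.2
= pi * 30 * 6.5 * 0.0324 * 0.2
= 3.9697

Q = 3.9697


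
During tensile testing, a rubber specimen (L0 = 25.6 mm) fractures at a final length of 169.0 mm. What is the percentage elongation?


Elongation = (Lf - L0) / L0 * 100
= (169.0 - 25.6) / 25.6 * 100
= 143.4 / 25.6 * 100
= 560.2%

560.2%


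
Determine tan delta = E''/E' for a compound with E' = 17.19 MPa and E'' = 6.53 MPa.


tan delta = E'' / E'
= 6.53 / 17.19
= 0.3799

tan delta = 0.3799


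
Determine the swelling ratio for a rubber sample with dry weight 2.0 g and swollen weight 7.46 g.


Q = W_swollen / W_dry
Q = 7.46 / 2.0
Q = 3.73

Q = 3.73


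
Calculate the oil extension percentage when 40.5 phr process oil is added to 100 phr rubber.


Oil % = oil / (100 + oil) * 100
= 40.5 / (100 + 40.5) * 100
= 40.5 / 140.5 * 100
= 28.83%

28.83%


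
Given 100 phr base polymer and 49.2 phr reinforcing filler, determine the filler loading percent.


Filler % = filler / (rubber + filler) * 100
= 49.2 / (100 + 49.2) * 100
= 49.2 / 149.2 * 100
= 32.98%

32.98%


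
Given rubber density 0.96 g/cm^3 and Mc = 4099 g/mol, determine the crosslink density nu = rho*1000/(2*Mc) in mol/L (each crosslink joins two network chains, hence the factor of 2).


nu = rho * 1000 / (2 * Mc)
nu = 0.96 * 1000 / (2 * 4099)
nu = 960.0 / 8198
nu = 0.1171 mol/L

0.1171 mol/L


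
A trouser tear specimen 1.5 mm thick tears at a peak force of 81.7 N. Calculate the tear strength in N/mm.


Tear strength = force / thickness
= 81.7 / 1.5
= 54.47 N/mm

54.47 N/mm


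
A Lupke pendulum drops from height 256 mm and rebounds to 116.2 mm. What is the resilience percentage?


Resilience = h_rebound / h_drop * 100
= 116.2 / 256 * 100
= 45.4%

45.4%


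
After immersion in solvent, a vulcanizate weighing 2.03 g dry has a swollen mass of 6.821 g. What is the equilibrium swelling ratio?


Q = W_swollen / W_dry
Q = 6.821 / 2.03
Q = 3.36

Q = 3.36


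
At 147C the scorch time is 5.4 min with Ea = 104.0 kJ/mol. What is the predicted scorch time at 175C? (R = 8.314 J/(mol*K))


Convert temperatures: T1 = 147 + 273.15 = 420.15 K, T2 = 175 + 273.15 = 448.15 K
ts2_new = 5.4 * exp(104000 / 8.314 * (1/448.15 - 1/420.15))
1/T2 - 1/T1 = -1.4871e-04
ts2_new = 0.84 min

0.84 min


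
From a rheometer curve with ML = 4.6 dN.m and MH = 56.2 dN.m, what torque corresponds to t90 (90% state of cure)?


M90 = ML + 0.9 * (MH - ML)
M90 = 4.6 + 0.9 * (56.2 - 4.6)
M90 = 4.6 + 0.9 * 51.6
M90 = 51.04 dN.m

51.04 dN.m


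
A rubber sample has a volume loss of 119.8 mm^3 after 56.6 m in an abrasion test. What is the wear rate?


Rate = volume_loss / distance
= 119.8 / 56.6
= 2.117 mm^3/m

2.117 mm^3/m


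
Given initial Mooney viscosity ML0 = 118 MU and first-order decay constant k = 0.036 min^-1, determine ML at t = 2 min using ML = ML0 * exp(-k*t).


ML = ML0 * exp(-k * t)
ML = 118 * exp(-0.036 * 2)
ML = 118 * 0.9305
ML = 109.8 MU

109.8 MU


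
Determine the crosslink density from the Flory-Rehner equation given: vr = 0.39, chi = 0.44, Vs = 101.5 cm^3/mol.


ln(1 - vr) = ln(1 - 0.39) = -0.4943
Numerator = -((-0.4943) + 0.39 + 0.44 * 0.39^2) = 0.0374
Denominator = 101.5 * (0.39^(1/3) - 0.39/2) = 54.3649
nu = 0.0374 / 54.3649 = 6.8744e-04 mol/cm^3

6.8744e-04 mol/cm^3


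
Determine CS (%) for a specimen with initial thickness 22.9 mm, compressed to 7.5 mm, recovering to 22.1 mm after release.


CS = (t0 - recovered) / (t0 - ts) * 100
= (22.9 - 22.1) / (22.9 - 7.5) * 100
= 0.8 / 15.4 * 100
= 5.2%

5.2%


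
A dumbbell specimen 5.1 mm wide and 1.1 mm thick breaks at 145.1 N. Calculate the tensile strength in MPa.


Area = width * thickness = 5.1 * 1.1 = 5.61 mm^2
TS = force / area = 145.1 / 5.61 = 25.86 MPa

25.86 MPa


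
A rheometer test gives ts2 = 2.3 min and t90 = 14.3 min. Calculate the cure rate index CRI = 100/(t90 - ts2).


CRI = 100 / (t90 - ts2)
= 100 / (14.3 - 2.3)
= 100 / 12.0
= 8.33 min^-1

8.33 min^-1


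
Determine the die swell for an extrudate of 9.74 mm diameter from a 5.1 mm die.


Die swell ratio = D_extrudate / D_die
= 9.74 / 5.1
= 1.91

Die swell = 1.91


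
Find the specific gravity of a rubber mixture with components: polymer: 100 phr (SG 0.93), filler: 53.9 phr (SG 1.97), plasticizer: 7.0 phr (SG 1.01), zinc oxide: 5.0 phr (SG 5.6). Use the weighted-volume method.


Sum of weights = 165.9
Volume contributions:
  polymer: 100/0.93 = 107.5269
  filler: 53.9/1.97 = 27.3604
  plasticizer: 7.0/1.01 = 6.9307
  zinc oxide: 5.0/5.6 = 0.8929
Sum of volumes = 142.7108
SG = 165.9 / 142.7108 = 1.162

SG = 1.162


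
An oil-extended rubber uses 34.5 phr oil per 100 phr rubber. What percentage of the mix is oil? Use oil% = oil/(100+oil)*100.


Oil % = oil / (100 + oil) * 100
= 34.5 / (100 + 34.5) * 100
= 34.5 / 134.5 * 100
= 25.65%

25.65%


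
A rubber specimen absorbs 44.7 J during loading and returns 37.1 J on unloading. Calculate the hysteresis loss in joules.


Hysteresis loss = loading - unloading
= 44.7 - 37.1
= 7.6 J

7.6 J


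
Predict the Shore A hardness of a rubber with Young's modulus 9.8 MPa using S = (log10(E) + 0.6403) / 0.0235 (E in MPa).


log10(E) = 0.0235*S - 0.6403  =>  S = (log10(E) + 0.6403) / 0.0235
log10(9.8) = 0.991226
S = (0.991226 + 0.6403) / 0.0235 = 1.631526 / 0.0235
S = 69.4

Shore A = 69.4


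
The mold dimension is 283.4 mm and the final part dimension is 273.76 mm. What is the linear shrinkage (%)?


Shrinkage = (mold - part) / mold * 100
= (283.4 - 273.76) / 283.4 * 100
= 9.64 / 283.4 * 100
= 3.4%

3.4%


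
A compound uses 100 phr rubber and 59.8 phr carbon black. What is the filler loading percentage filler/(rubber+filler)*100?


Filler % = filler / (rubber + filler) * 100
= 59.8 / (100 + 59.8) * 100
= 59.8 / 159.8 * 100
= 37.42%

37.42%


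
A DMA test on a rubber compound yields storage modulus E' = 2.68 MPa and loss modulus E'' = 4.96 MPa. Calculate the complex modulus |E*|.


|E*| = sqrt(E'^2 + E''^2)
= sqrt(2.68^2 + 4.96^2)
= sqrt(7.1824 + 24.6016)
= 5.638 MPa

5.638 MPa


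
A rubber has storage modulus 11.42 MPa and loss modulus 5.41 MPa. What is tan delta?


tan delta = E'' / E'
= 5.41 / 11.42
= 0.4737

tan delta = 0.4737


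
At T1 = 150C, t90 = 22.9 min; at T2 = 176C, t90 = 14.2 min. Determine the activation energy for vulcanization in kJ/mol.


T1 = 423.15 K, T2 = 449.15 K
1/T1 - 1/T2 = 1.3680e-04
ln(t1/t2) = ln(22.9/14.2) = 0.4779
Ea = 8.314 * 0.4779 / 1.3680e-04 = 29043.8951 J/mol
Ea = 29.04 kJ/mol

29.04 kJ/mol


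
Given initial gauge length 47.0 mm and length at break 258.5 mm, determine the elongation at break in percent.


Elongation = (Lf - L0) / L0 * 100
= (258.5 - 47.0) / 47.0 * 100
= 211.5 / 47.0 * 100
= 450.0%

450.0%


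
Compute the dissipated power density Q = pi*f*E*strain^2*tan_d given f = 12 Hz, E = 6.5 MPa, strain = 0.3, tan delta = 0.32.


Q = pi * f * E * strain^2 * tan_d
= pi * 12 * 6.5 * 0.3^2 * 0.32
= pi * 12 * 6.5 * 0.0900 * 0.32
= 7.0573

Q = 7.0573


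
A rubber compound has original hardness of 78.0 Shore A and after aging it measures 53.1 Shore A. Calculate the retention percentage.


Retention = aged / original * 100
= 53.1 / 78.0 * 100
= 68.1%

68.1%


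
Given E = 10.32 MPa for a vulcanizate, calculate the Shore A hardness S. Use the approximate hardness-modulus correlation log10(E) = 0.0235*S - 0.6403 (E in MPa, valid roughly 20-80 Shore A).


log10(E) = 0.0235*S - 0.6403  =>  S = (log10(E) + 0.6403) / 0.0235
log10(10.32) = 1.013680
S = (1.013680 + 0.6403) / 0.0235 = 1.653980 / 0.0235
S = 70.4

Shore A = 70.4


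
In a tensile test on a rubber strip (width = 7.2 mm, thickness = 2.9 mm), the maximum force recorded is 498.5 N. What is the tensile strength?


Area = width * thickness = 7.2 * 2.9 = 20.88 mm^2
TS = force / area = 498.5 / 20.88 = 23.87 MPa

23.87 MPa


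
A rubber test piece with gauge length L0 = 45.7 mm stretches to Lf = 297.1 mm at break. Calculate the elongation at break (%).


Elongation = (Lf - L0) / L0 * 100
= (297.1 - 45.7) / 45.7 * 100
= 251.4 / 45.7 * 100
= 550.1%

550.1%


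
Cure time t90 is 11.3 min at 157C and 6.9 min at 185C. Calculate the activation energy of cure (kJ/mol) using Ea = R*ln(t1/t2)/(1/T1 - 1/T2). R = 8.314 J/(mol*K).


T1 = 430.15 K, T2 = 458.15 K
1/T1 - 1/T2 = 1.4208e-04
ln(t1/t2) = ln(11.3/6.9) = 0.4933
Ea = 8.314 * 0.4933 / 1.4208e-04 = 28865.1801 J/mol
Ea = 28.87 kJ/mol

28.87 kJ/mol


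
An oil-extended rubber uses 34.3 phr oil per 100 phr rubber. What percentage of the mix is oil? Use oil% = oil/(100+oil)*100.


Oil % = oil / (100 + oil) * 100
= 34.3 / (100 + 34.3) * 100
= 34.3 / 134.3 * 100
= 25.54%

25.54%


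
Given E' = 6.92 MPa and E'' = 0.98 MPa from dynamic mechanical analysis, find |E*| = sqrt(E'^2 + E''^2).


|E*| = sqrt(E'^2 + E''^2)
= sqrt(6.92^2 + 0.98^2)
= sqrt(47.8864 + 0.9604)
= 6.989 MPa

6.989 MPa


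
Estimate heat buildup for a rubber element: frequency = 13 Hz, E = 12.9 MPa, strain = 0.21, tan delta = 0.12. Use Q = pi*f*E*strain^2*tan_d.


Q = pi * f * E * strain^2 * tan_d
= pi * 13 * 12.9 * 0.21^2 * 0.12
= pi * 13 * 12.9 * 0.0441 * 0.12
= 2.7881

Q = 2.7881


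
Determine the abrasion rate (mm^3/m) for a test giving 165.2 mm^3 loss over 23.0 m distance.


Rate = volume_loss / distance
= 165.2 / 23.0
= 7.183 mm^3/m

7.183 mm^3/m


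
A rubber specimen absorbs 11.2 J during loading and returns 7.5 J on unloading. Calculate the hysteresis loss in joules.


Hysteresis loss = loading - unloading
= 11.2 - 7.5
= 3.7 J

3.7 J


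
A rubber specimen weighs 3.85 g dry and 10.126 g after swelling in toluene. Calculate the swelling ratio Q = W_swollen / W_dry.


Q = W_swollen / W_dry
Q = 10.126 / 3.85
Q = 2.63

Q = 2.63


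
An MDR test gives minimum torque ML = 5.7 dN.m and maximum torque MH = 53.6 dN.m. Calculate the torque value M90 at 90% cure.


M90 = ML + 0.9 * (MH - ML)
M90 = 5.7 + 0.9 * (53.6 - 5.7)
M90 = 5.7 + 0.9 * 47.9
M90 = 48.81 dN.m

48.81 dN.m


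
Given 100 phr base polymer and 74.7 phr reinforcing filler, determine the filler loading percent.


Filler % = filler / (rubber + filler) * 100
= 74.7 / (100 + 74.7) * 100
= 74.7 / 174.7 * 100
= 42.76%

42.76%


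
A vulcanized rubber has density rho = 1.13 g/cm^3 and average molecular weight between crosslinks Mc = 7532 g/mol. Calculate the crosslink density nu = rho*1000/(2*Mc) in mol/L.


nu = rho * 1000 / (2 * Mc)
nu = 1.13 * 1000 / (2 * 7532)
nu = 1130.0 / 15064
nu = 0.0750 mol/L

0.0750 mol/L


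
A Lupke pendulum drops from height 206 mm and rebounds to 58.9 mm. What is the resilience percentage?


Resilience = h_rebound / h_drop * 100
= 58.9 / 206 * 100
= 28.6%

28.6%


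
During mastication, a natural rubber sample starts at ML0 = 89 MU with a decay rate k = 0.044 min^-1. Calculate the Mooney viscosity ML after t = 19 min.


ML = ML0 * exp(-k * t)
ML = 89 * exp(-0.044 * 19)
ML = 89 * 0.4334
ML = 38.58 MU

38.58 MU


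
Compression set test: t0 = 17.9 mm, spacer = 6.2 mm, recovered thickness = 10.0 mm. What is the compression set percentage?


CS = (t0 - recovered) / (t0 - ts) * 100
= (17.9 - 10.0) / (17.9 - 6.2) * 100
= 7.9 / 11.7 * 100
= 67.5%

67.5%


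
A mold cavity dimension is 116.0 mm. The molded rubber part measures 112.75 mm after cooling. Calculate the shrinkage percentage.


Shrinkage = (mold - part) / mold * 100
= (116.0 - 112.75) / 116.0 * 100
= 3.25 / 116.0 * 100
= 2.8%

2.8%


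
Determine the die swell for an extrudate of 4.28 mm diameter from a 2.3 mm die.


Die swell ratio = D_extrudate / D_die
= 4.28 / 2.3
= 1.861

Die swell = 1.861


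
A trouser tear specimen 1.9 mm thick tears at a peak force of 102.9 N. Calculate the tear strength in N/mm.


Tear strength = force / thickness
= 102.9 / 1.9
= 54.16 N/mm

54.16 N/mm


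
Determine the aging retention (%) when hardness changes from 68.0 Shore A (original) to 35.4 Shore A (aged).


Retention = aged / original * 100
= 35.4 / 68.0 * 100
= 52.1%

52.1%


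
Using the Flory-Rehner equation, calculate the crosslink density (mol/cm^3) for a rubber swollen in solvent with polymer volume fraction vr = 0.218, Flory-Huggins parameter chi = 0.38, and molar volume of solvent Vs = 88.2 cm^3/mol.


ln(1 - vr) = ln(1 - 0.218) = -0.2459
Numerator = -((-0.2459) + 0.218 + 0.38 * 0.218^2) = 0.0098
Denominator = 88.2 * (0.218^(1/3) - 0.218/2) = 43.4690
nu = 0.0098 / 43.4690 = 2.2640e-04 mol/cm^3

2.2640e-04 mol/cm^3


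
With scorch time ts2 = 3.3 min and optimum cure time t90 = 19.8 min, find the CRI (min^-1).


CRI = 100 / (t90 - ts2)
= 100 / (19.8 - 3.3)
= 100 / 16.5
= 6.06 min^-1

6.06 min^-1


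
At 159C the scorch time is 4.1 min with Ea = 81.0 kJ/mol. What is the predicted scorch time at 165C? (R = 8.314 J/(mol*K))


Convert temperatures: T1 = 159 + 273.15 = 432.15 K, T2 = 165 + 273.15 = 438.15 K
ts2_new = 4.1 * exp(81000 / 8.314 * (1/438.15 - 1/432.15))
1/T2 - 1/T1 = -3.1688e-05
ts2_new = 3.01 min

3.01 min


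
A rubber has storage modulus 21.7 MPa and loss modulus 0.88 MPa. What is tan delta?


tan delta = E'' / E'
= 0.88 / 21.7
= 0.0406

tan delta = 0.0406


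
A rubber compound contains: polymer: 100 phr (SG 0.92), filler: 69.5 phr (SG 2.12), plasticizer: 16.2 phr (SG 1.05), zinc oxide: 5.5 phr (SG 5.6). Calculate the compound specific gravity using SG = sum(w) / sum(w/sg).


Sum of weights = 191.2
Volume contributions:
  polymer: 100/0.92 = 108.6957
  filler: 69.5/2.12 = 32.7830
  plasticizer: 16.2/1.05 = 15.4286
  zinc oxide: 5.5/5.6 = 0.9821
Sum of volumes = 157.8894
SG = 191.2 / 157.8894 = 1.211

SG = 1.211


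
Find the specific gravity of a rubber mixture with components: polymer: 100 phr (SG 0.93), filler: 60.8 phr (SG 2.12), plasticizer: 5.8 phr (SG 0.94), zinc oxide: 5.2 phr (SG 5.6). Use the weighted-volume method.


Sum of weights = 171.8
Volume contributions:
  polymer: 100/0.93 = 107.5269
  filler: 60.8/2.12 = 28.6792
  plasticizer: 5.8/0.94 = 6.1702
  zinc oxide: 5.2/5.6 = 0.9286
Sum of volumes = 143.3049
SG = 171.8 / 143.3049 = 1.199

SG = 1.199


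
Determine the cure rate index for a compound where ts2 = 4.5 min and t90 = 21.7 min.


CRI = 100 / (t90 - ts2)
= 100 / (21.7 - 4.5)
= 100 / 17.2
= 5.81 min^-1

5.81 min^-1


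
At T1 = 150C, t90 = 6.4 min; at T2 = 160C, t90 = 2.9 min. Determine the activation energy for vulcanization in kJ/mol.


T1 = 423.15 K, T2 = 433.15 K
1/T1 - 1/T2 = 5.4559e-05
ln(t1/t2) = ln(6.4/2.9) = 0.7916
Ea = 8.314 * 0.7916 / 5.4559e-05 = 120626.1527 J/mol
Ea = 120.63 kJ/mol

120.63 kJ/mol


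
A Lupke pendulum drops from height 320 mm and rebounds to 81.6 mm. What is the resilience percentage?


Resilience = h_rebound / h_drop * 100
= 81.6 / 320 * 100
= 25.5%

25.5%


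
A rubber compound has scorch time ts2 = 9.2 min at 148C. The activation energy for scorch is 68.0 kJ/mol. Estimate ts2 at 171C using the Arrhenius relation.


Convert temperatures: T1 = 148 + 273.15 = 421.15 K, T2 = 171 + 273.15 = 444.15 K
ts2_new = 9.2 * exp(68000 / 8.314 * (1/444.15 - 1/421.15))
1/T2 - 1/T1 = -1.2296e-04
ts2_new = 3.37 min

3.37 min


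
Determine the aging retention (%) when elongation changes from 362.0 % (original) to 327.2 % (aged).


Retention = aged / original * 100
= 327.2 / 362.0 * 100
= 90.4%

90.4%


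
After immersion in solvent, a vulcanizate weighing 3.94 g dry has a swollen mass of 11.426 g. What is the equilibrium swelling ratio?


Q = W_swollen / W_dry
Q = 11.426 / 3.94
Q = 2.9

Q = 2.9


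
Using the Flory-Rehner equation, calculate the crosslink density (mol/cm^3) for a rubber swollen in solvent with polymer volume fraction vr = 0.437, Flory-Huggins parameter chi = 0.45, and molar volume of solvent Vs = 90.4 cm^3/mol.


ln(1 - vr) = ln(1 - 0.437) = -0.5745
Numerator = -((-0.5745) + 0.437 + 0.45 * 0.437^2) = 0.0515
Denominator = 90.4 * (0.437^(1/3) - 0.437/2) = 48.8484
nu = 0.0515 / 48.8484 = 0.0011 mol/cm^3

0.0011 mol/cm^3


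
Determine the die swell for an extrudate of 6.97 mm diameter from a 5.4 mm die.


Die swell ratio = D_extrudate / D_die
= 6.97 / 5.4
= 1.291

Die swell = 1.291


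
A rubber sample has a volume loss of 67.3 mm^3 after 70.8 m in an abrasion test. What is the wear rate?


Rate = volume_loss / distance
= 67.3 / 70.8
= 0.951 mm^3/m

0.951 mm^3/m


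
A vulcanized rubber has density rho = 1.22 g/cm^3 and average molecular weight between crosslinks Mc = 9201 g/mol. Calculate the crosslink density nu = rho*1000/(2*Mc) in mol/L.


nu = rho * 1000 / (2 * Mc)
nu = 1.22 * 1000 / (2 * 9201)
nu = 1220.0 / 18402
nu = 0.0663 mol/L

0.0663 mol/L


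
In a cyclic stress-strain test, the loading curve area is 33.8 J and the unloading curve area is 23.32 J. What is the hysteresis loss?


Hysteresis loss = loading - unloading
= 33.8 - 23.32
= 10.48 J

10.48 J


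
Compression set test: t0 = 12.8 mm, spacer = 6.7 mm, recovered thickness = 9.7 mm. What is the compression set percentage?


CS = (t0 - recovered) / (t0 - ts) * 100
= (12.8 - 9.7) / (12.8 - 6.7) * 100
= 3.1 / 6.1 * 100
= 50.8%

50.8%


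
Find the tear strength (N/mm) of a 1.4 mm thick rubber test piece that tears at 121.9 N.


Tear strength = force / thickness
= 121.9 / 1.4
= 87.07 N/mm

87.07 N/mm


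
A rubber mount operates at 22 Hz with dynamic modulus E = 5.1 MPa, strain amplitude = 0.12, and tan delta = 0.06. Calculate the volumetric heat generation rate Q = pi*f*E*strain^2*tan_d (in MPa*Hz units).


Q = pi * f * E * strain^2 * tan_d
= pi * 22 * 5.1 * 0.12^2 * 0.06
= pi * 22 * 5.1 * 0.0144 * 0.06
= 0.3045

Q = 0.3045


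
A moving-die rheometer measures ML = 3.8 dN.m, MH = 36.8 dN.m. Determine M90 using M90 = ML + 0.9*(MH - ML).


M90 = ML + 0.9 * (MH - ML)
M90 = 3.8 + 0.9 * (36.8 - 3.8)
M90 = 3.8 + 0.9 * 33.0
M90 = 33.5 dN.m

33.5 dN.m


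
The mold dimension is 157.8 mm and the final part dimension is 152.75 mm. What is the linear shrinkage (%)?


Shrinkage = (mold - part) / mold * 100
= (157.8 - 152.75) / 157.8 * 100
= 5.05 / 157.8 * 100
= 3.2%

3.2%


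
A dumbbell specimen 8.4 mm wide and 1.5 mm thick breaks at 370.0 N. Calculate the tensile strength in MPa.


Area = width * thickness = 8.4 * 1.5 = 12.6 mm^2
TS = force / area = 370.0 / 12.6 = 29.37 MPa

29.37 MPa


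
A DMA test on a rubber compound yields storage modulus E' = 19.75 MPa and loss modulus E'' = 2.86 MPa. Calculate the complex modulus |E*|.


|E*| = sqrt(E'^2 + E''^2)
= sqrt(19.75^2 + 2.86^2)
= sqrt(390.0625 + 8.1796)
= 19.956 MPa

19.956 MPa


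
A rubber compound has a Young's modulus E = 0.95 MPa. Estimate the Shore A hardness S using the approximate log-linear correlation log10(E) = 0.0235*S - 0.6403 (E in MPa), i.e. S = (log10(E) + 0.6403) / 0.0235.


log10(E) = 0.0235*S - 0.6403  =>  S = (log10(E) + 0.6403) / 0.0235
log10(0.95) = -0.022276
S = (-0.022276 + 0.6403) / 0.0235 = 0.618024 / 0.0235
S = 26.3

Shore A = 26.3


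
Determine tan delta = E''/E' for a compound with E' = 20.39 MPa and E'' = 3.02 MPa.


tan delta = E'' / E'
= 3.02 / 20.39
= 0.1481

tan delta = 0.1481


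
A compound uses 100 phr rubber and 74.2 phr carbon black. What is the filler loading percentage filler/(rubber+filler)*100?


Filler % = filler / (rubber + filler) * 100
= 74.2 / (100 + 74.2) * 100
= 74.2 / 174.2 * 100
= 42.59%

42.59%


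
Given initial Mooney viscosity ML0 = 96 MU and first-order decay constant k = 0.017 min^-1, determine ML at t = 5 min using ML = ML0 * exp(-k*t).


ML = ML0 * exp(-k * t)
ML = 96 * exp(-0.017 * 5)
ML = 96 * 0.9185
ML = 88.18 MU

88.18 MU


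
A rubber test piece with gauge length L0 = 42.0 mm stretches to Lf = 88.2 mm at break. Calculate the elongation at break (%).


Elongation = (Lf - L0) / L0 * 100
= (88.2 - 42.0) / 42.0 * 100
= 46.2 / 42.0 * 100
= 110.0%

110.0%


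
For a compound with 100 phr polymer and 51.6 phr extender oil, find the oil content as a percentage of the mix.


Oil % = oil / (100 + oil) * 100
= 51.6 / (100 + 51.6) * 100
= 51.6 / 151.6 * 100
= 34.04%

34.04%


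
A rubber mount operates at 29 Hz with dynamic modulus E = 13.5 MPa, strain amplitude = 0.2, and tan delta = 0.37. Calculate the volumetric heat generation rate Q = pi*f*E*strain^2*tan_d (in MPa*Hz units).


Q = pi * f * E * strain^2 * tan_d
= pi * 29 * 13.5 * 0.2^2 * 0.37
= pi * 29 * 13.5 * 0.0400 * 0.37
= 18.2030

Q = 18.2030


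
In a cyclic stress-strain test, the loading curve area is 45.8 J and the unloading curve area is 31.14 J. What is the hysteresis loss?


Hysteresis loss = loading - unloading
= 45.8 - 31.14
= 14.66 J

14.66 J


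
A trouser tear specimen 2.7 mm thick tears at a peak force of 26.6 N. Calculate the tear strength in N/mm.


Tear strength = force / thickness
= 26.6 / 2.7
= 9.85 N/mm

9.85 N/mm


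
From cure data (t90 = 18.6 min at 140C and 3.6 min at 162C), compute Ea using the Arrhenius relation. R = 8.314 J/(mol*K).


T1 = 413.15 K, T2 = 435.15 K
1/T1 - 1/T2 = 1.2237e-04
ln(t1/t2) = ln(18.6/3.6) = 1.6422
Ea = 8.314 * 1.6422 / 1.2237e-04 = 111575.1468 J/mol
Ea = 111.58 kJ/mol

111.58 kJ/mol


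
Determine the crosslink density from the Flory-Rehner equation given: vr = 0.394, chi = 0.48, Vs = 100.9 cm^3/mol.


ln(1 - vr) = ln(1 - 0.394) = -0.5009
Numerator = -((-0.5009) + 0.394 + 0.48 * 0.394^2) = 0.0324
Denominator = 100.9 * (0.394^(1/3) - 0.394/2) = 54.0929
nu = 0.0324 / 54.0929 = 5.9827e-04 mol/cm^3

5.9827e-04 mol/cm^3


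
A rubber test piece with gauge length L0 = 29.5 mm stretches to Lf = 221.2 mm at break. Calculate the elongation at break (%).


Elongation = (Lf - L0) / L0 * 100
= (221.2 - 29.5) / 29.5 * 100
= 191.7 / 29.5 * 100
= 649.8%

649.8%


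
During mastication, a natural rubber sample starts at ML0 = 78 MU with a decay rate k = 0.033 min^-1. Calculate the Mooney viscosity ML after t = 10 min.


ML = ML0 * exp(-k * t)
ML = 78 * exp(-0.033 * 10)
ML = 78 * 0.7189
ML = 56.08 MU

56.08 MU


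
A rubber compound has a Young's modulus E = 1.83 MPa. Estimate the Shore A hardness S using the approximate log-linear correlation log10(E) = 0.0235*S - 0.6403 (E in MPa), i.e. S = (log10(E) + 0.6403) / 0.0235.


log10(E) = 0.0235*S - 0.6403  =>  S = (log10(E) + 0.6403) / 0.0235
log10(1.83) = 0.262451
S = (0.262451 + 0.6403) / 0.0235 = 0.902751 / 0.0235
S = 38.4

Shore A = 38.4


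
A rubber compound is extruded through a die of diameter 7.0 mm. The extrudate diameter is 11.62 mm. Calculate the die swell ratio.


Die swell ratio = D_extrudate / D_die
= 11.62 / 7.0
= 1.66

Die swell = 1.66


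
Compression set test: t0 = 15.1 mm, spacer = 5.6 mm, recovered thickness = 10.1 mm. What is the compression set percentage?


CS = (t0 - recovered) / (t0 - ts) * 100
= (15.1 - 10.1) / (15.1 - 5.6) * 100
= 5.0 / 9.5 * 100
= 52.6%

52.6%


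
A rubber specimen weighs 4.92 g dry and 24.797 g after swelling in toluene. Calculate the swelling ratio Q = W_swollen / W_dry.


Q = W_swollen / W_dry
Q = 24.797 / 4.92
Q = 5.04

Q = 5.04


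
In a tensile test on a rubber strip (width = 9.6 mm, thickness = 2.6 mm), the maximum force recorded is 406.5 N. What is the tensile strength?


Area = width * thickness = 9.6 * 2.6 = 24.96 mm^2
TS = force / area = 406.5 / 24.96 = 16.29 MPa

16.29 MPa


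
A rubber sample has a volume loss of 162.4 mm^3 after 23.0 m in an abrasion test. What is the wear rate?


Rate = volume_loss / distance
= 162.4 / 23.0
= 7.061 mm^3/m

7.061 mm^3/m


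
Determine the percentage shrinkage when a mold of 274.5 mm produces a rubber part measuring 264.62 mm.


Shrinkage = (mold - part) / mold * 100
= (274.5 - 264.62) / 274.5 * 100
= 9.88 / 274.5 * 100
= 3.6%

3.6%


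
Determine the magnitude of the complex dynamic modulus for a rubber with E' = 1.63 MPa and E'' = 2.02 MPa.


|E*| = sqrt(E'^2 + E''^2)
= sqrt(1.63^2 + 2.02^2)
= sqrt(2.6569 + 4.0804)
= 2.596 MPa

2.596 MPa


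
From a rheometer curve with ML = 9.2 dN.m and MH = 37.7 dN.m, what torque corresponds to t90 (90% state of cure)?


M90 = ML + 0.9 * (MH - ML)
M90 = 9.2 + 0.9 * (37.7 - 9.2)
M90 = 9.2 + 0.9 * 28.5
M90 = 34.85 dN.m

34.85 dN.m


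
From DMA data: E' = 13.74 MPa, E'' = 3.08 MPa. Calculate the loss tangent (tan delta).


tan delta = E'' / E'
= 3.08 / 13.74
= 0.2242

tan delta = 0.2242


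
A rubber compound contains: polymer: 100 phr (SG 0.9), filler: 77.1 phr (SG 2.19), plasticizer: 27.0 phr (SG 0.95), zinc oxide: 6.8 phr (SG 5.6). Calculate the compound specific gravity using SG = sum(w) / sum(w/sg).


Sum of weights = 210.9
Volume contributions:
  polymer: 100/0.9 = 111.1111
  filler: 77.1/2.19 = 35.2055
  plasticizer: 27.0/0.95 = 28.4211
  zinc oxide: 6.8/5.6 = 1.2143
Sum of volumes = 175.9519
SG = 210.9 / 175.9519 = 1.199

SG = 1.199


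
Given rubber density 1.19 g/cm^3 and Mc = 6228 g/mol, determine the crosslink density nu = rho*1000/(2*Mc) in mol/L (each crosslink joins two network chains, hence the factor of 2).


nu = rho * 1000 / (2 * Mc)
nu = 1.19 * 1000 / (2 * 6228)
nu = 1190.0 / 12456
nu = 0.0955 mol/L

0.0955 mol/L


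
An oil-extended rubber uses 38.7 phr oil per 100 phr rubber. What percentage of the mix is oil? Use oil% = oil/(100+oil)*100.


Oil % = oil / (100 + oil) * 100
= 38.7 / (100 + 38.7) * 100
= 38.7 / 138.7 * 100
= 27.9%

27.9%


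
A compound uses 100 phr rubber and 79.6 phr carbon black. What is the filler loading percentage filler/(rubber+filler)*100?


Filler % = filler / (rubber + filler) * 100
= 79.6 / (100 + 79.6) * 100
= 79.6 / 179.6 * 100
= 44.32%

44.32%
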